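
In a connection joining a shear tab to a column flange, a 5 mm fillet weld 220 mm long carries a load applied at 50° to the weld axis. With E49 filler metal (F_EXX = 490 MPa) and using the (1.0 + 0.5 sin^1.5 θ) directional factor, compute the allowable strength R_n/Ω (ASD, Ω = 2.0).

t_e = 0.707 × 5 = 3.535 mm; A_we = 3.535 × 220 = 777.7 mm².
Directional factor: 1.0 + 0.5 sin^1.5(50°) = 1.335.
F_nw = 0.6 × 490 × 1.335 = 392.6 MPa.
R_n/Ω = (392.6 × 777.7) / 2.0 × 10⁻³ = 152.6 kN.

R_n/Ω ≈ 153 kN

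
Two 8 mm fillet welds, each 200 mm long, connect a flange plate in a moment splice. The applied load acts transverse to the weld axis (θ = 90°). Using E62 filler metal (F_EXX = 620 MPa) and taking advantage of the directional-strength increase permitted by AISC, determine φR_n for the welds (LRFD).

t_e = 0.707 × 8 = 5.656 mm; A_we = 5.656 × 400 = 2262 mm².
Directional factor: 1.0 + 0.5 sin^1.5(90°) = 1.5.
F_nw = 0.6 × 620 × 1.5 = 558 MPa.
φR_n = 0.75 × 558 × 2262 × 10⁻³ = 946.8 kN.

φR_n ≈ 947 kN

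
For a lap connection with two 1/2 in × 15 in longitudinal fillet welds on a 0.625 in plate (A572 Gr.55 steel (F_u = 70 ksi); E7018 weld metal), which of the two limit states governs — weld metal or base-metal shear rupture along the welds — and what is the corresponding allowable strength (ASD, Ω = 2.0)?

E70XX → F_EXX = 70 ksi.
t_e = 0.707 × 0.5 = 0.3535 in; L = 30 in.
Weld metal: R_n/Ω = (1/2.0) × 0.6 × 70 × 0.3535 × 30 = 222.7 kip.
Base metal (shear rupture): R_n/Ω = (1/2.0) × 0.6 × 70 × 0.625 × 30 = 393.8 kip.
Governing: weld metal.

R_n/Ω ≈ 223 kip (weld metal governs)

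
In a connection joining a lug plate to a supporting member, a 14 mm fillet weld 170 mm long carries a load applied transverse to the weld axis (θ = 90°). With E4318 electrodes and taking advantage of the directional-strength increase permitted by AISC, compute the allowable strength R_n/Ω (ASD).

E43XX → F_EXX = 430 MPa.
t_e = 0.707 × 14 = 9.898 mm; A_we = 9.898 × 170 = 1683 mm².
Directional factor: 1.0 + 0.5 sin^1.5(90°) = 1.5.
F_nw = 0.6 × 430 × 1.5 = 387 MPa.
R_n/Ω = (387 × 1683) / 2.0 × 10⁻³ = 325.6 kN.

R_n/Ω ≈ 326 kN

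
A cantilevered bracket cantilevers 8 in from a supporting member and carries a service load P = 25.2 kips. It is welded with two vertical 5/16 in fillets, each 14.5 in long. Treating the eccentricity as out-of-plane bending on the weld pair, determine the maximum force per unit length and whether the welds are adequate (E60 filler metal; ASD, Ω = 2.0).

f_max ≈ 3 kip/in; adequate

E60XX → F_EXX = 60 ksi.
L_w = 2 × 14.5 = 29 in; section modulus (unit throat) S = 2 × L²/6 = 70.08 in².
Direct shear f_v = P/L_w = 25.2/29 = 0.869 kip/in.
Moment M = P × e = 25.2 × 8 = 201.6 kip·in; bending f_b = M/S = 2.877 kip/in.
f_max = √(f_v² + f_b²) = √(0.869² + 2.877²) = 3.005 kip/in.
r_n/Ω = (1/2.0) × 0.6 × 60 × (0.707 × 0.3125) = 3.977 kip/in → adequate.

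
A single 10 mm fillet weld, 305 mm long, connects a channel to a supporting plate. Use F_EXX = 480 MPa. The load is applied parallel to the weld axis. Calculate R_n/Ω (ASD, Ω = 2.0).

Effective throat t_e = 0.707 × 10 = 7.07 mm.
Total length L = 305 mm; A_we = 7.07 × 305 = 2156 mm².
F_nw = 0.6 F_EXX = 0.6 × 480 = 288 MPa.
R_n = 288 × 2156 × 10⁻³ = 621 kN; R_n/Ω = 621/2.0 = 310.5 kN.

R_n/Ω ≈ 311 kN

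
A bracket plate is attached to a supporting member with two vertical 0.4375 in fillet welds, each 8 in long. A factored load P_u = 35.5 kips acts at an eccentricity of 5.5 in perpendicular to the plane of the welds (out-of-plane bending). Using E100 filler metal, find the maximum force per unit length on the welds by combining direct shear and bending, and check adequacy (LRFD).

E100XX → F_EXX = 100 ksi.
L_w = 2 × 8 = 16 in; section modulus (unit throat) S = 2 × L²/6 = 21.33 in².
Direct shear f_v = P/L_w = 35.5/16 = 2.219 kip/in.
Moment M = P × e = 35.5 × 5.5 = 195.25 kip·in; bending f_b = M/S = 9.152 kip/in.
f_max = √(f_v² + f_b²) = √(2.219² + 9.152²) = 9.417 kip/in.
φr_n = 0.75 × 0.6 × 100 × (0.707 × 0.4375) = 13.92 kip/in → adequate.

f_max ≈ 9.42 kip/in; adequate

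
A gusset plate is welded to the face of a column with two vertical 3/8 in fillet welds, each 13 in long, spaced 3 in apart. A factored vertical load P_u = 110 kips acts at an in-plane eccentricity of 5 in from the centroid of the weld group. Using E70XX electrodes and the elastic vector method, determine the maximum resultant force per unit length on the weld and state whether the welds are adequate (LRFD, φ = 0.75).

E70XX → F_EXX = 70 ksi.
Total weld length L_w = 26 in. Treat welds as unit-width lines.
Polar moment about centroid: J = 2[d³/12 + d(b/2)²] = 2[13³/12 + 13×1.5²] = 424.7 in³.
Direct shear f_v = P/L_w = 110 / 26 = 4.231 kip/in (vertical).
Torsion M = P·e = 110 × 5 = 550 kip·in.
Critical point at (x, y) = (1.5, 6.5) from centroid. f_tx = M·y/J = 8.418 kip/in; f_ty = M·x/J = 1.943 kip/in.
Resultant f_max = √[f_tx² + (f_v + f_ty)²] = √[8.418² + (4.231 + 1.943)²] = 10.44 kip/in.
Capacity per unit length: φr_n = 0.75 × 0.6 × 70 × (0.707 × 0.375) = 8.351 kip/in.
10.44 > 8.351 → NOT adequate.

f_max ≈ 10.4 kip/in; NOT adequate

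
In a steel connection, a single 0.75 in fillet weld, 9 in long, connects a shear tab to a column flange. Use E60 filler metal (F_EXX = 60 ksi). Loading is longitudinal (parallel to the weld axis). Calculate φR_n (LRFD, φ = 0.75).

Effective throat t_e = 0.707 × 0.75 = 0.5302 in.
Total length L = 9 in; A_we = 0.5302 × 9 = 4.772 in².
F_nw = 0.6 F_EXX = 0.6 × 60 = 36 ksi.
φR_n = 0.75 × 36 × 4.772 = 128.9 kips.

φR_n ≈ 129 kips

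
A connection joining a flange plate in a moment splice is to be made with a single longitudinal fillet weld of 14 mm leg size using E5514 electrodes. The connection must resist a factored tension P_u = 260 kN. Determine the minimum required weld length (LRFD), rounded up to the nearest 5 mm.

E55XX → F_EXX = 550 MPa.
Throat t_e = 0.707 × 14 = 9.898 mm.
φr_n = 0.75 × 0.6 × 550 × 9.898 × 10⁻³ = 2.45 kN/mm.
L_req = P_u / φr_n = 260 / 2.45 = 106.1 mm total.
Round up → use L = 110 mm.

L = 110 mm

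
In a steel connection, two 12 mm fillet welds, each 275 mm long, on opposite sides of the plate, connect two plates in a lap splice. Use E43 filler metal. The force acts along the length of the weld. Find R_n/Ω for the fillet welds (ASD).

R_n/Ω ≈ 602 kN

E43XX → F_EXX = 430 MPa.
Effective throat t_e = 0.707 × 12 = 8.484 mm.
Total length L = 550 mm; A_we = 8.484 × 550 = 4666 mm².
F_nw = 0.6 F_EXX = 0.6 × 430 = 258 MPa.
R_n = 258 × 4666 × 10⁻³ = 1204 kN; R_n/Ω = 1204/2.0 = 601.9 kN.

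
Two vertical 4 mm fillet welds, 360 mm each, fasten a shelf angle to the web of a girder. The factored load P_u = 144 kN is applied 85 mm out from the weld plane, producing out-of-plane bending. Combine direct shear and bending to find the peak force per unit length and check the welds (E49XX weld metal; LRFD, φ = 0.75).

f_max ≈ 347 N/mm; adequate

E49XX → F_EXX = 490 MPa.
L_w = 2 × 360 = 720 mm; section modulus (unit throat) S = 2 × L²/6 = 43200 mm².
Direct shear f_v = P/L_w = 144×10³/720 = 200 N/mm.
Moment M = P × e = 144×10³ × 85 = 12240000 N·mm; bending f_b = M/S = 283.3 N/mm.
f_max = √(f_v² + f_b²) = √(200² + 283.3²) = 346.8 N/mm.
φr_n = 0.75 × 0.6 × 490 × (0.707 × 4) = 623.6 N/mm → adequate.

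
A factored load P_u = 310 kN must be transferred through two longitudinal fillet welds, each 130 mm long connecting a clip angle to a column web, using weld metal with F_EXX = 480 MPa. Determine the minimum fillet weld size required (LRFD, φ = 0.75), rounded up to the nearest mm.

Total weld length L = 260 mm.
Required throat t_e = P_u / (φ × 0.6 F_EXX × L) = 310 / (0.75 × 0.6 × 480 × 260 × 10⁻³) = 5.52 mm.
Required leg w = t_e / 0.707 = 7.808 mm → use 8 mm.

w = 8 mm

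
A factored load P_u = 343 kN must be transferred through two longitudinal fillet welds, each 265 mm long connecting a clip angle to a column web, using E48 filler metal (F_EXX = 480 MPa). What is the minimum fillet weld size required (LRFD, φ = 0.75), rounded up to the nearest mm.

w = 5 mm

Total weld length L = 530 mm.
Required throat t_e = P_u / (φ × 0.6 F_EXX × L) = 343 / (0.75 × 0.6 × 480 × 530 × 10⁻³) = 2.996 mm.
Required leg w = t_e / 0.707 = 4.238 mm → use 5 mm.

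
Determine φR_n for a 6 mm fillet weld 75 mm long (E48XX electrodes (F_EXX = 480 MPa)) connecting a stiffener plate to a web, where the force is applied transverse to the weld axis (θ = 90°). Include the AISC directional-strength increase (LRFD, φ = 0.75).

φR_n ≈ 103 kN

t_e = 0.707 × 6 = 4.242 mm; A_we = 4.242 × 75 = 318.1 mm².
Directional factor: 1.0 + 0.5 sin^1.5(90°) = 1.5.
F_nw = 0.6 × 480 × 1.5 = 432 MPa.
φR_n = 0.75 × 432 × 318.1 × 10⁻³ = 103.1 kN.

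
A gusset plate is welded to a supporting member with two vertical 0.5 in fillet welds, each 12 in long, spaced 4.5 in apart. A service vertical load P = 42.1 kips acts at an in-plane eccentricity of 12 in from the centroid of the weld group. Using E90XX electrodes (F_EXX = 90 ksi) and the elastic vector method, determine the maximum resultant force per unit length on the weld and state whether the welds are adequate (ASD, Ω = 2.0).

f_max ≈ 8.68 kip/in; adequate

Total weld length L_w = 24 in. Treat welds as unit-width lines.
Polar moment about centroid: J = 2[d³/12 + d(b/2)²] = 2[12³/12 + 12×2.25²] = 409.5 in³.
Direct shear f_v = P/L_w = 42.1 / 24 = 1.754 kip/in (vertical).
Torsion M = P·e = 42.1 × 12 = 505.2 kip·in.
Critical point at (x, y) = (2.25, 6) from centroid. f_tx = M·y/J = 7.402 kip/in; f_ty = M·x/J = 2.776 kip/in.
Resultant f_max = √[f_tx² + (f_v + f_ty)²] = √[7.402² + (1.754 + 2.776)²] = 8.678 kip/in.
Capacity per unit length: r_n/Ω = (1/2.0) × 0.6 × 90 × (0.707 × 0.5) = 9.544 kip/in.
8.678 ≤ 9.544 → adequate.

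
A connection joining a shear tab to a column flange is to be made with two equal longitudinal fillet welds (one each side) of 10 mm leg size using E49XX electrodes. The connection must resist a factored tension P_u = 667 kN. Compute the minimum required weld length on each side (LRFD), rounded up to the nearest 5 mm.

L = 215 mm on each side

E49XX → F_EXX = 490 MPa.
Throat t_e = 0.707 × 10 = 7.07 mm.
φr_n = 0.75 × 0.6 × 490 × 7.07 × 10⁻³ = 1.559 kN/mm.
L_req = P_u / φr_n = 667 / 1.559 = 427.9 mm total.
Per side: 427.9 / 2 = 213.9 mm.
Round up → use L = 215 mm on each side.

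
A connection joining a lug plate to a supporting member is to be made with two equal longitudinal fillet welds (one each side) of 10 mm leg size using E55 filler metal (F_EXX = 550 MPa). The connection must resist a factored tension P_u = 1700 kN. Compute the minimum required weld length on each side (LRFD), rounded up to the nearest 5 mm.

L = 490 mm on each side

Throat t_e = 0.707 × 10 = 7.07 mm.
φr_n = 0.75 × 0.6 × 550 × 7.07 × 10⁻³ = 1.75 kN/mm.
L_req = P_u / φr_n = 1700 / 1.75 = 971.5 mm total.
Per side: 971.5 / 2 = 485.8 mm.
Round up → use L = 490 mm on each side.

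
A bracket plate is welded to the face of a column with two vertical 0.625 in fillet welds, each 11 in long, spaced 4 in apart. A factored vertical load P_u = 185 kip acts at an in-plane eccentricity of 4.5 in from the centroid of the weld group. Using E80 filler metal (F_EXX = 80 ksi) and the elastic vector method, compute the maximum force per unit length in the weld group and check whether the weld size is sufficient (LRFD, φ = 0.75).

Total weld length L_w = 22 in. Treat welds as unit-width lines.
Polar moment about centroid: J = 2[d³/12 + d(b/2)²] = 2[11³/12 + 11×2²] = 309.8 in³.
Direct shear f_v = P/L_w = 185 / 22 = 8.409 kip/in (vertical).
Torsion M = P·e = 185 × 4.5 = 832.5 kip·in.
Critical point at (x, y) = (2, 5.5) from centroid. f_tx = M·y/J = 14.78 kip/in; f_ty = M·x/J = 5.374 kip/in.
Resultant f_max = √[f_tx² + (f_v + f_ty)²] = √[14.78² + (8.409 + 5.374)²] = 20.21 kip/in.
Capacity per unit length: φr_n = 0.75 × 0.6 × 80 × (0.707 × 0.625) = 15.91 kip/in.
20.21 > 15.91 → NOT adequate.

f_max ≈ 20.2 kip/in; NOT adequate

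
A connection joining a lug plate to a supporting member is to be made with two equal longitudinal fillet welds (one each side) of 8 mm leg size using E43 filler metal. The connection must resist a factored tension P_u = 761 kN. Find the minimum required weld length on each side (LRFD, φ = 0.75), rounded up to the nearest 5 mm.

E43XX → F_EXX = 430 MPa.
Throat t_e = 0.707 × 8 = 5.656 mm.
φr_n = 0.75 × 0.6 × 430 × 5.656 × 10⁻³ = 1.094 kN/mm.
L_req = P_u / φr_n = 761 / 1.094 = 695.3 mm total.
Per side: 695.3 / 2 = 347.7 mm.
Round up → use L = 350 mm on each side.

L = 350 mm on each side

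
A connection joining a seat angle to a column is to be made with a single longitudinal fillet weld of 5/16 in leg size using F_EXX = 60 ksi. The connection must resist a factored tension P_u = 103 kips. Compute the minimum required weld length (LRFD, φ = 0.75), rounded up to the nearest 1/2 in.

Throat t_e = 0.707 × 0.3125 = 0.2209 in.
φr_n = 0.75 × 0.6 × 60 × 0.2209 = 5.965 kips/in.
L_req = P_u / φr_n = 103 / 5.965 = 17.27 in total.
Round up → use L = 17.5 in.

L = 17.5 in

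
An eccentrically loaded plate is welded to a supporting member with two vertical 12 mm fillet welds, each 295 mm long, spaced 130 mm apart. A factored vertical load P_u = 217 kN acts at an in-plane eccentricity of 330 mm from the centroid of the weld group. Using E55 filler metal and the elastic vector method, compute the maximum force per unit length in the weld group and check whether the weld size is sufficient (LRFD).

f_max ≈ 1880 N/mm; adequate

E55XX → F_EXX = 550 MPa.
Total weld length L_w = 590 mm. Treat welds as unit-width lines.
Polar moment about centroid: J = 2[d³/12 + d(b/2)²] = 2[295³/12 + 295×65²] = 6771000 mm³.
Direct shear f_v = P/L_w = 217×10³ / 590 = 367.8 N/mm (vertical).
Torsion M = P·e = 217×10³ × 330 = 71610000 N·mm.
Critical point at (x, y) = (65, 147.5) from centroid. f_tx = M·y/J = 1560 N/mm; f_ty = M·x/J = 687.4 N/mm.
Resultant f_max = √[f_tx² + (f_v + f_ty)²] = √[1560² + (367.8 + 687.4)²] = 1883 N/mm.
Capacity per unit length: φr_n = 0.75 × 0.6 × 550 × (0.707 × 12) = 2100 N/mm.
1883 ≤ 2100 → adequate.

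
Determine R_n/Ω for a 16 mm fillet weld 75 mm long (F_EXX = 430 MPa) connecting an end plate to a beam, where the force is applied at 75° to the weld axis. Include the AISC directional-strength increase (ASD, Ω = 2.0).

t_e = 0.707 × 16 = 11.31 mm; A_we = 11.31 × 75 = 848.4 mm².
Directional factor: 1.0 + 0.5 sin^1.5(75°) = 1.475.
F_nw = 0.6 × 430 × 1.475 = 380.5 MPa.
R_n/Ω = (380.5 × 848.4) / 2.0 × 10⁻³ = 161.4 kN.

R_n/Ω ≈ 161 kN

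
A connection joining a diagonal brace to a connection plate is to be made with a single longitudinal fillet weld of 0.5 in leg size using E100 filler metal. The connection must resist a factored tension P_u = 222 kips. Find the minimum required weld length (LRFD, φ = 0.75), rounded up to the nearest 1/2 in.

L = 14 in

E100XX → F_EXX = 100 ksi.
Throat t_e = 0.707 × 0.5 = 0.3535 in.
φr_n = 0.75 × 0.6 × 100 × 0.3535 = 15.91 kips/in.
L_req = P_u / φr_n = 222 / 15.91 = 13.96 in total.
Round up → use L = 14 in.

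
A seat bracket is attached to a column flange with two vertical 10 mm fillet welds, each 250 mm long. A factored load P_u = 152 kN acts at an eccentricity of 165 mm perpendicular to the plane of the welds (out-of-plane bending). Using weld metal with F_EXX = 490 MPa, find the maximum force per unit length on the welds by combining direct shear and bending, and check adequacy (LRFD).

f_max ≈ 1240 N/mm; adequate

L_w = 2 × 250 = 500 mm; section modulus (unit throat) S = 2 × L²/6 = 20830 mm².
Direct shear f_v = P/L_w = 152×10³/500 = 304 N/mm.
Moment M = P × e = 152×10³ × 165 = 25080000 N·mm; bending f_b = M/S = 1204 N/mm.
f_max = √(f_v² + f_b²) = √(304² + 1204²) = 1242 N/mm.
φr_n = 0.75 × 0.6 × 490 × (0.707 × 10) = 1559 N/mm → adequate.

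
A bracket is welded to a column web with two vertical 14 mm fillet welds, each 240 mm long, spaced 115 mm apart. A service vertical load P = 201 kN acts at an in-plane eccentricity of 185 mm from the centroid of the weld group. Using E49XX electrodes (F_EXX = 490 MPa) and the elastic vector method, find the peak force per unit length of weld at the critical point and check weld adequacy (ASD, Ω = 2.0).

f_max ≈ 1500 N/mm; NOT adequate

Total weld length L_w = 480 mm. Treat welds as unit-width lines.
Polar moment about centroid: J = 2[d³/12 + d(b/2)²] = 2[240³/12 + 240×57.5²] = 3891000 mm³.
Direct shear f_v = P/L_w = 201×10³ / 480 = 418.8 N/mm (vertical).
Torsion M = P·e = 201×10³ × 185 = 37185000 N·mm.
Critical point at (x, y) = (57.5, 120) from centroid. f_tx = M·y/J = 1147 N/mm; f_ty = M·x/J = 549.5 N/mm.
Resultant f_max = √[f_tx² + (f_v + f_ty)²] = √[1147² + (418.8 + 549.5)²] = 1501 N/mm.
Capacity per unit length: r_n/Ω = (1/2.0) × 0.6 × 490 × (0.707 × 14) = 1455 N/mm.
1501 > 1455 → NOT adequate.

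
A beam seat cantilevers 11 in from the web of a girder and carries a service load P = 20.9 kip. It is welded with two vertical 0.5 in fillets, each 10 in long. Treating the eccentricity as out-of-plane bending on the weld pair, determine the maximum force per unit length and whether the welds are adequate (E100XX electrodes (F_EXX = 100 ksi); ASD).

f_max ≈ 6.98 kip/in; adequate

L_w = 2 × 10 = 20 in; section modulus (unit throat) S = 2 × L²/6 = 33.33 in².
Direct shear f_v = P/L_w = 20.9/20 = 1.045 kip/in.
Moment M = P × e = 20.9 × 11 = 229.9 kip·in; bending f_b = M/S = 6.897 kip/in.
f_max = √(f_v² + f_b²) = √(1.045² + 6.897²) = 6.976 kip/in.
r_n/Ω = (1/2.0) × 0.6 × 100 × (0.707 × 0.5) = 10.6 kip/in → adequate.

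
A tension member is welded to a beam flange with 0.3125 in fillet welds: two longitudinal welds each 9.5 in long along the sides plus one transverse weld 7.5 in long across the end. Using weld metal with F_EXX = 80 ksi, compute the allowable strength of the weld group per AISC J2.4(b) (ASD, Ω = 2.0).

t_e = 0.707 × 0.3125 = 0.2209 in.
R_nwl = 0.6 × 80 × 0.2209 × 19 = 201.5 kips (longitudinal, 2 welds).
R_nwt = 0.6 × 80 × 0.2209 × 7.5 = 79.54 kips (transverse, base value).
(i) R_nwl + R_nwt = 281 kips; (ii) 0.85 R_nwl + 1.5 R_nwt = 290.6 kips.
R_n = max = 290.6 kips [governs: (ii)]; R_n/Ω = 145.3 kips.

R_n/Ω ≈ 145 kips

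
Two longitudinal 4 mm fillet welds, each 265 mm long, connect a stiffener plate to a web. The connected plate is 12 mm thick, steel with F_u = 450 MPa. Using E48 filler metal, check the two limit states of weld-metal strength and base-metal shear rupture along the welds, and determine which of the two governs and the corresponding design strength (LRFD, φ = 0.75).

φR_n ≈ 324 kN (weld metal governs)

E48XX → F_EXX = 480 MPa.
t_e = 0.707 × 4 = 2.828 mm; L = 530 mm.
Weld metal: φR_n = 0.75 × 0.6 × 480 × 2.828 × 530 × 10⁻³ = 323.7 kN.
Base metal (shear rupture): φR_n = 0.75 × 0.6 × 450 × 12 × 530 × 10⁻³ = 1288 kN.
Governing: weld metal.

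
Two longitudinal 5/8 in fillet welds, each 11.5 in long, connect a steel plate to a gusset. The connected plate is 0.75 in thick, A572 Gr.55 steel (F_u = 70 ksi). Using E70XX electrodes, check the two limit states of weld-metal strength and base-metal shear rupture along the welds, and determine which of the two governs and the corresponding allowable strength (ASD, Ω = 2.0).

E70XX → F_EXX = 70 ksi.
t_e = 0.707 × 0.625 = 0.4419 in; L = 23 in.
Weld metal: R_n/Ω = (1/2.0) × 0.6 × 70 × 0.4419 × 23 = 213.4 kips.
Base metal (shear rupture): R_n/Ω = (1/2.0) × 0.6 × 70 × 0.75 × 23 = 362.2 kips.
Governing: weld metal.

R_n/Ω ≈ 213 kips (weld metal governs)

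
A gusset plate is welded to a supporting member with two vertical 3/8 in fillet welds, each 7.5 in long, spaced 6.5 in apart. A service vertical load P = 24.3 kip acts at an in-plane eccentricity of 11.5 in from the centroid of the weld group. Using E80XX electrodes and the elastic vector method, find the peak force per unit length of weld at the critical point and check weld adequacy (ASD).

f_max ≈ 7.23 kip/in; NOT adequate

E80XX → F_EXX = 80 ksi.
Total weld length L_w = 15 in. Treat welds as unit-width lines.
Polar moment about centroid: J = 2[d³/12 + d(b/2)²] = 2[7.5³/12 + 7.5×3.25²] = 228.8 in³.
Direct shear f_v = P/L_w = 24.3 / 15 = 1.62 kip/in (vertical).
Torsion M = P·e = 24.3 × 11.5 = 279.45 kip·in.
Critical point at (x, y) = (3.25, 3.75) from centroid. f_tx = M·y/J = 4.581 kip/in; f_ty = M·x/J = 3.97 kip/in.
Resultant f_max = √[f_tx² + (f_v + f_ty)²] = √[4.581² + (1.62 + 3.97)²] = 7.228 kip/in.
Capacity per unit length: r_n/Ω = (1/2.0) × 0.6 × 80 × (0.707 × 0.375) = 6.363 kip/in.
7.228 > 6.363 → NOT adequate.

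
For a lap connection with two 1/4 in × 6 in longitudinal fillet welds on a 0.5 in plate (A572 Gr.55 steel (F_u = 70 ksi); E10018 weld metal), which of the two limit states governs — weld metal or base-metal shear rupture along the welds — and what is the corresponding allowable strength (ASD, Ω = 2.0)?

R_n/Ω ≈ 63.6 kips (weld metal governs)

E100XX → F_EXX = 100 ksi.
t_e = 0.707 × 0.25 = 0.1767 in; L = 12 in.
Weld metal: R_n/Ω = (1/2.0) × 0.6 × 100 × 0.1767 × 12 = 63.63 kips.
Base metal (shear rupture): R_n/Ω = (1/2.0) × 0.6 × 70 × 0.5 × 12 = 126 kips.
Governing: weld metal.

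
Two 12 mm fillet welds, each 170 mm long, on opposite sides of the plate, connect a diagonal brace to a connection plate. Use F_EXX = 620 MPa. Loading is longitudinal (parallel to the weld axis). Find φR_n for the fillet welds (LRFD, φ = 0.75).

φR_n ≈ 805 kN

Effective throat t_e = 0.707 × 12 = 8.484 mm.
Total length L = 340 mm; A_we = 8.484 × 340 = 2885 mm².
F_nw = 0.6 F_EXX = 0.6 × 620 = 372 MPa.
φR_n = 0.75 × 372 × 2885 × 10⁻³ = 804.8 kN.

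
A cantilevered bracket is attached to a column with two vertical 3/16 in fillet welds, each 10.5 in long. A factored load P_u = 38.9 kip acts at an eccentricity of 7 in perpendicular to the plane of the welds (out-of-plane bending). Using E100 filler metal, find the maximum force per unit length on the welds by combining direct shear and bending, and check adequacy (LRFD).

f_max ≈ 7.64 kip/in; NOT adequate

E100XX → F_EXX = 100 ksi.
L_w = 2 × 10.5 = 21 in; section modulus (unit throat) S = 2 × L²/6 = 36.75 in².
Direct shear f_v = P/L_w = 38.9/21 = 1.852 kip/in.
Moment M = P × e = 38.9 × 7 = 272.3 kip·in; bending f_b = M/S = 7.41 kip/in.
f_max = √(f_v² + f_b²) = √(1.852² + 7.41²) = 7.638 kip/in.
φr_n = 0.75 × 0.6 × 100 × (0.707 × 0.1875) = 5.965 kip/in → NOT adequate.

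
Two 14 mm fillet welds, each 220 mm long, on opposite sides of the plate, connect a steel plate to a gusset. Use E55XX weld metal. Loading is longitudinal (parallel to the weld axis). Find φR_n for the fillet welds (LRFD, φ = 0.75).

E55XX → F_EXX = 550 MPa.
Effective throat t_e = 0.707 × 14 = 9.898 mm.
Total length L = 440 mm; A_we = 9.898 × 440 = 4355 mm².
F_nw = 0.6 F_EXX = 0.6 × 550 = 330 MPa.
φR_n = 0.75 × 330 × 4355 × 10⁻³ = 1078 kN.

φR_n ≈ 1080 kN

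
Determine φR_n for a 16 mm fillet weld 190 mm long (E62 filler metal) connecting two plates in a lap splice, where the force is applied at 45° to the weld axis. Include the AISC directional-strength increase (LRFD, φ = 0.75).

E62XX → F_EXX = 620 MPa.
t_e = 0.707 × 16 = 11.31 mm; A_we = 11.31 × 190 = 2149 mm².
Directional factor: 1.0 + 0.5 sin^1.5(45°) = 1.297.
F_nw = 0.6 × 620 × 1.297 = 482.6 MPa.
φR_n = 0.75 × 482.6 × 2149 × 10⁻³ = 777.9 kN.

φR_n ≈ 778 kN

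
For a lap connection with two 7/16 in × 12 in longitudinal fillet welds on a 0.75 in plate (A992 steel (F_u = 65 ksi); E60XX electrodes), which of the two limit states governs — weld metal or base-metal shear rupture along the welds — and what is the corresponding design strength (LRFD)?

φR_n ≈ 200 kips (weld metal governs)

E60XX → F_EXX = 60 ksi.
t_e = 0.707 × 0.4375 = 0.3093 in; L = 24 in.
Weld metal: φR_n = 0.75 × 0.6 × 60 × 0.3093 × 24 = 200.4 kips.
Base metal (shear rupture): φR_n = 0.75 × 0.6 × 65 × 0.75 × 24 = 526.5 kips.
Governing: weld metal.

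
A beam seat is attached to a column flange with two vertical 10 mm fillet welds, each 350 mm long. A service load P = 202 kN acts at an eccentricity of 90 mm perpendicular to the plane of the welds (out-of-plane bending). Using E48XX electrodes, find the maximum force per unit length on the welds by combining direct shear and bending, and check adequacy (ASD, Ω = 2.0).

f_max ≈ 531 N/mm; adequate

E48XX → F_EXX = 480 MPa.
L_w = 2 × 350 = 700 mm; section modulus (unit throat) S = 2 × L²/6 = 40830 mm².
Direct shear f_v = P/L_w = 202×10³/700 = 288.6 N/mm.
Moment M = P × e = 202×10³ × 90 = 18180000 N·mm; bending f_b = M/S = 445.2 N/mm.
f_max = √(f_v² + f_b²) = √(288.6² + 445.2²) = 530.6 N/mm.
r_n/Ω = (1/2.0) × 0.6 × 480 × (0.707 × 10) = 1018 N/mm → adequate.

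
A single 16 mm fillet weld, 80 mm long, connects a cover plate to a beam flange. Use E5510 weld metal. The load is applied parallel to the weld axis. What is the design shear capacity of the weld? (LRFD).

φR_n ≈ 224 kN

E55XX → F_EXX = 550 MPa.
Effective throat t_e = 0.707 × 16 = 11.31 mm.
Total length L = 80 mm; A_we = 11.31 × 80 = 905 mm².
F_nw = 0.6 F_EXX = 0.6 × 550 = 330 MPa.
φR_n = 0.75 × 330 × 905 × 10⁻³ = 224 kN.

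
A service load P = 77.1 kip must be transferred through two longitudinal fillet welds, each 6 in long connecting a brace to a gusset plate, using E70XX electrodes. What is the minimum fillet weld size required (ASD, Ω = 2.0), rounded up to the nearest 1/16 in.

w = 7/16 in

E70XX → F_EXX = 70 ksi.
Total weld length L = 12 in.
Required throat t_e = P × Ω / (0.6 F_EXX × L) = 77.1 × 2.0 / (0.6 × 70 × 12) = 0.306 in.
Required leg w = t_e / 0.707 = 0.4327 in → use 7/16 in.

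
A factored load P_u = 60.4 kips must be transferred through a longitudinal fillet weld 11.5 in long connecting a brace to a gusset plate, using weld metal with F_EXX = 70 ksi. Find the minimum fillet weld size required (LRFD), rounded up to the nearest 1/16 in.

Total weld length L = 11.5 in.
Required throat t_e = P_u / (φ × 0.6 F_EXX × L) = 60.4 / (0.75 × 0.6 × 70 × 11.5) = 0.1667 in.
Required leg w = t_e / 0.707 = 0.2358 in → use 1/4 in.

w = 1/4 in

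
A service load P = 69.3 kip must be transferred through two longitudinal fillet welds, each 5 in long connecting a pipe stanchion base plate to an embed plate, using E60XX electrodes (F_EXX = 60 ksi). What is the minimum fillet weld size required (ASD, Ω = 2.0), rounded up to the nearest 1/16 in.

Total weld length L = 10 in.
Required throat t_e = P × Ω / (0.6 F_EXX × L) = 69.3 × 2.0 / (0.6 × 60 × 10) = 0.385 in.
Required leg w = t_e / 0.707 = 0.5446 in → use 9/16 in.

w = 9/16 in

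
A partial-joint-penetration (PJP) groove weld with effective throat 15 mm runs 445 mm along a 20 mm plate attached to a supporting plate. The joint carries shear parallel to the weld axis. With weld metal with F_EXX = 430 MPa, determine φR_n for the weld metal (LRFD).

φR_n ≈ 1290 kN

Effective throat (given) t_e = 15 mm.
A_we = 15 × 445 = 6675 mm².
F_nw = 0.6 F_EXX = 258 MPa.
φR_n = 0.75 × 258 × 6675 × 10⁻³ = 1292 kN.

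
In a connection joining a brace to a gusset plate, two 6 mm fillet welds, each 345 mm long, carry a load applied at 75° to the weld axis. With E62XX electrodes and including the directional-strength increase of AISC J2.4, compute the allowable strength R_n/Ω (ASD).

E62XX → F_EXX = 620 MPa.
t_e = 0.707 × 6 = 4.242 mm; A_we = 4.242 × 690 = 2927 mm².
Directional factor: 1.0 + 0.5 sin^1.5(75°) = 1.475.
F_nw = 0.6 × 620 × 1.475 = 548.6 MPa.
R_n/Ω = (548.6 × 2927) / 2.0 × 10⁻³ = 802.8 kN.

R_n/Ω ≈ 803 kN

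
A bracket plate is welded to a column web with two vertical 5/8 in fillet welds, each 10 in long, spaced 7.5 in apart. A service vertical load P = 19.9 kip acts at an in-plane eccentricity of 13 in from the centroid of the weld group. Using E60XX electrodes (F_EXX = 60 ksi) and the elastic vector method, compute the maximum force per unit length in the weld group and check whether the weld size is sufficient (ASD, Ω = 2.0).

f_max ≈ 4.28 kip/in; adequate

Total weld length L_w = 20 in. Treat welds as unit-width lines.
Polar moment about centroid: J = 2[d³/12 + d(b/2)²] = 2[10³/12 + 10×3.75²] = 447.9 in³.
Direct shear f_v = P/L_w = 19.9 / 20 = 0.995 kip/in (vertical).
Torsion M = P·e = 19.9 × 13 = 258.7 kip·in.
Critical point at (x, y) = (3.75, 5) from centroid. f_tx = M·y/J = 2.888 kip/in; f_ty = M·x/J = 2.166 kip/in.
Resultant f_max = √[f_tx² + (f_v + f_ty)²] = √[2.888² + (0.995 + 2.166)²] = 4.281 kip/in.
Capacity per unit length: r_n/Ω = (1/2.0) × 0.6 × 60 × (0.707 × 0.625) = 7.954 kip/in.
4.281 ≤ 7.954 → adequate.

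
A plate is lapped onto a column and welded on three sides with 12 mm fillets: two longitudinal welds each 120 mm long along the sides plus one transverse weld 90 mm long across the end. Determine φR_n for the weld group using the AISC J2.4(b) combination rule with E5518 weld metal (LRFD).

E55XX → F_EXX = 550 MPa.
t_e = 0.707 × 12 = 8.484 mm.
R_nwl = 0.6 × 550 × 8.484 × 240 × 10⁻³ = 671.9 kN (longitudinal, 2 welds).
R_nwt = 0.6 × 550 × 8.484 × 90 × 10⁻³ = 252 kN (transverse, base value).
(i) R_nwl + R_nwt = 923.9 kN; (ii) 0.85 R_nwl + 1.5 R_nwt = 949.1 kN.
R_n = max = 949.1 kN [governs: (ii)]; φR_n = 711.8 kN.

φR_n ≈ 712 kN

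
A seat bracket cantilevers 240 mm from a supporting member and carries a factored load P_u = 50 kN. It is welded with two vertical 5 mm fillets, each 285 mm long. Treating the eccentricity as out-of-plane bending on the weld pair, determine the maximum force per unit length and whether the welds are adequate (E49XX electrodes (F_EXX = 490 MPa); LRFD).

L_w = 2 × 285 = 570 mm; section modulus (unit throat) S = 2 × L²/6 = 27080 mm².
Direct shear f_v = P/L_w = 50×10³/570 = 87.72 N/mm.
Moment M = P × e = 50×10³ × 240 = 12000000 N·mm; bending f_b = M/S = 443.2 N/mm.
f_max = √(f_v² + f_b²) = √(87.72² + 443.2²) = 451.8 N/mm.
φr_n = 0.75 × 0.6 × 490 × (0.707 × 5) = 779.5 N/mm → adequate.

f_max ≈ 452 N/mm; adequate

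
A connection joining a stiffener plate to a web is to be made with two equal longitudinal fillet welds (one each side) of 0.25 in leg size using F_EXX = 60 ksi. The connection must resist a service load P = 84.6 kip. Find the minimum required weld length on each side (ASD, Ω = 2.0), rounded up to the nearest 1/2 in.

Throat t_e = 0.707 × 0.25 = 0.1767 in.
r_n/Ω = (0.6 × 60 × 0.1767) / 2.0 = 3.181 kip/in.
L_req = P / (r_n/Ω) = 84.6 / 3.181 = 26.59 in total.
Per side: 26.59 / 2 = 13.3 in.
Round up → use L = 13.5 in on each side.

L = 13.5 in on each side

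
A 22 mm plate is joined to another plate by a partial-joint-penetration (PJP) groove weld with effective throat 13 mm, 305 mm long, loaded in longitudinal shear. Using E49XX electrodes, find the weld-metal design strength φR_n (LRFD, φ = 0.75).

φR_n ≈ 874 kN

E49XX → F_EXX = 490 MPa.
Effective throat (given) t_e = 13 mm.
A_we = 13 × 305 = 3965 mm².
F_nw = 0.6 F_EXX = 294 MPa.
φR_n = 0.75 × 294 × 3965 × 10⁻³ = 874.3 kN.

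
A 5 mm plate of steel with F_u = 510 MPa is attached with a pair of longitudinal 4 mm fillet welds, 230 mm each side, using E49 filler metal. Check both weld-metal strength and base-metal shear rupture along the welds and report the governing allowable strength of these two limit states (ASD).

R_n/Ω ≈ 191 kN (weld metal governs)

E49XX → F_EXX = 490 MPa.
t_e = 0.707 × 4 = 2.828 mm; L = 460 mm.
Weld metal: R_n/Ω = (1/2.0) × 0.6 × 490 × 2.828 × 460 × 10⁻³ = 191.2 kN.
Base metal (shear rupture): R_n/Ω = (1/2.0) × 0.6 × 510 × 5 × 460 × 10⁻³ = 351.9 kN.
Governing: weld metal.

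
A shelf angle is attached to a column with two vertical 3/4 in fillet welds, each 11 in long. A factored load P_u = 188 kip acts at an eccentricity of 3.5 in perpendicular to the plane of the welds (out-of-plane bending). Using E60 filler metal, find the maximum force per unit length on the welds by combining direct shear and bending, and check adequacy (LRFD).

E60XX → F_EXX = 60 ksi.
L_w = 2 × 11 = 22 in; section modulus (unit throat) S = 2 × L²/6 = 40.33 in².
Direct shear f_v = P/L_w = 188/22 = 8.545 kip/in.
Moment M = P × e = 188 × 3.5 = 658 kip·in; bending f_b = M/S = 16.31 kip/in.
f_max = √(f_v² + f_b²) = √(8.545² + 16.31²) = 18.42 kip/in.
φr_n = 0.75 × 0.6 × 60 × (0.707 × 0.75) = 14.32 kip/in → NOT adequate.

f_max ≈ 18.4 kip/in; NOT adequate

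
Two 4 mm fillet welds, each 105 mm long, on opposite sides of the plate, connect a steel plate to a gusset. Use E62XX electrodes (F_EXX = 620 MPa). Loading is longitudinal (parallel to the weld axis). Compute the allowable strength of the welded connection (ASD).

R_n/Ω ≈ 110 kN

Effective throat t_e = 0.707 × 4 = 2.828 mm.
Total length L = 210 mm; A_we = 2.828 × 210 = 593.9 mm².
F_nw = 0.6 F_EXX = 0.6 × 620 = 372 MPa.
R_n = 372 × 593.9 × 10⁻³ = 220.9 kN; R_n/Ω = 220.9/2.0 = 110.5 kN.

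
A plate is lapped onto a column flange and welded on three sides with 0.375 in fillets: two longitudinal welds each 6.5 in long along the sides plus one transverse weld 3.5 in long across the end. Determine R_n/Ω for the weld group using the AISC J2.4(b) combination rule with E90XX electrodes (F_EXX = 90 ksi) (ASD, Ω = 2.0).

t_e = 0.707 × 0.375 = 0.2651 in.
R_nwl = 0.6 × 90 × 0.2651 × 13 = 186.1 kip (longitudinal, 2 welds).
R_nwt = 0.6 × 90 × 0.2651 × 3.5 = 50.11 kip (transverse, base value).
(i) R_nwl + R_nwt = 236.2 kip; (ii) 0.85 R_nwl + 1.5 R_nwt = 233.4 kip.
R_n = max = 236.2 kip [governs: (i)]; R_n/Ω = 118.1 kip.

R_n/Ω ≈ 118 kip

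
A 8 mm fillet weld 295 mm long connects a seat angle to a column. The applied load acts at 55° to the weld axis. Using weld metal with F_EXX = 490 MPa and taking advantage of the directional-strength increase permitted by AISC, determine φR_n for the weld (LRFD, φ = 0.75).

φR_n ≈ 504 kN

t_e = 0.707 × 8 = 5.656 mm; A_we = 5.656 × 295 = 1669 mm².
Directional factor: 1.0 + 0.5 sin^1.5(55°) = 1.371.
F_nw = 0.6 × 490 × 1.371 = 403 MPa.
φR_n = 0.75 × 403 × 1669 × 10⁻³ = 504.3 kN.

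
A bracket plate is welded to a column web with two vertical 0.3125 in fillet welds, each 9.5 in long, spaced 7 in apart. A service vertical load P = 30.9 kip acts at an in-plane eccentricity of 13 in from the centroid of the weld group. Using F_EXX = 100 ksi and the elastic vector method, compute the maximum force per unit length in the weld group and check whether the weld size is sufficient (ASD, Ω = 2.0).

f_max ≈ 7.39 kip/in; NOT adequate

Total weld length L_w = 19 in. Treat welds as unit-width lines.
Polar moment about centroid: J = 2[d³/12 + d(b/2)²] = 2[9.5³/12 + 9.5×3.5²] = 375.6 in³.
Direct shear f_v = P/L_w = 30.9 / 19 = 1.626 kip/in (vertical).
Torsion M = P·e = 30.9 × 13 = 401.7 kip·in.
Critical point at (x, y) = (3.5, 4.75) from centroid. f_tx = M·y/J = 5.079 kip/in; f_ty = M·x/J = 3.743 kip/in.
Resultant f_max = √[f_tx² + (f_v + f_ty)²] = √[5.079² + (1.626 + 3.743)²] = 7.391 kip/in.
Capacity per unit length: r_n/Ω = (1/2.0) × 0.6 × 100 × (0.707 × 0.3125) = 6.628 kip/in.
7.391 > 6.628 → NOT adequate.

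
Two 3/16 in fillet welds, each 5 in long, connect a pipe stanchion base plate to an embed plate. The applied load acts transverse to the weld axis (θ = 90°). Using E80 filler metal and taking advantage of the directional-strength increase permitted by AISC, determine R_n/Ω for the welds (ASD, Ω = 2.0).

E80XX → F_EXX = 80 ksi.
t_e = 0.707 × 0.1875 = 0.1326 in; A_we = 0.1326 × 10 = 1.326 in².
Directional factor: 1.0 + 0.5 sin^1.5(90°) = 1.5.
F_nw = 0.6 × 80 × 1.5 = 72 ksi.
R_n/Ω = (72 × 1.326) / 2.0 = 47.72 kip.

R_n/Ω ≈ 47.7 kip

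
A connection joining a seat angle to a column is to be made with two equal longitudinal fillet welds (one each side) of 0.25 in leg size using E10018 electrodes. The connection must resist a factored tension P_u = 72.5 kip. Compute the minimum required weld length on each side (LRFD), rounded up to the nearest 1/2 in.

E100XX → F_EXX = 100 ksi.
Throat t_e = 0.707 × 0.25 = 0.1767 in.
φr_n = 0.75 × 0.6 × 100 × 0.1767 = 7.954 kip/in.
L_req = P_u / φr_n = 72.5 / 7.954 = 9.115 in total.
Per side: 9.115 / 2 = 4.558 in.
Round up → use L = 5 in on each side.

L = 5 in on each side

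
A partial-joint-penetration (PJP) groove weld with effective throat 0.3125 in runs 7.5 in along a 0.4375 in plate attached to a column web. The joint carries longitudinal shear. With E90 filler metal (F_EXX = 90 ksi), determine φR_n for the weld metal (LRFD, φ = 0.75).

φR_n ≈ 94.9 kips

Effective throat (given) t_e = 0.3125 in.
A_we = 0.3125 × 7.5 = 2.344 in².
F_nw = 0.6 F_EXX = 54 ksi.
φR_n = 0.75 × 54 × 2.344 = 94.92 kips.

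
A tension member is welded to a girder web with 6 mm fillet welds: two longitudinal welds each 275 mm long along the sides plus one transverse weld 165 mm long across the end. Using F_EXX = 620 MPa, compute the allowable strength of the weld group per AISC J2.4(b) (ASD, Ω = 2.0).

t_e = 0.707 × 6 = 4.242 mm.
R_nwl = 0.6 × 620 × 4.242 × 550 × 10⁻³ = 867.9 kN (longitudinal, 2 welds).
R_nwt = 0.6 × 620 × 4.242 × 165 × 10⁻³ = 260.4 kN (transverse, base value).
(i) R_nwl + R_nwt = 1128 kN; (ii) 0.85 R_nwl + 1.5 R_nwt = 1128 kN.
R_n = max = 1128 kN [governs: (ii)]; R_n/Ω = 564.1 kN.

R_n/Ω ≈ 564 kN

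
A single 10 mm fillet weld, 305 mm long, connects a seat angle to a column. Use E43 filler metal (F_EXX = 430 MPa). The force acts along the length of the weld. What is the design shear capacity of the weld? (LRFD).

Effective throat t_e = 0.707 × 10 = 7.07 mm.
Total length L = 305 mm; A_we = 7.07 × 305 = 2156 mm².
F_nw = 0.6 F_EXX = 0.6 × 430 = 258 MPa.
φR_n = 0.75 × 258 × 2156 × 10⁻³ = 417.3 kN.

φR_n ≈ 417 kN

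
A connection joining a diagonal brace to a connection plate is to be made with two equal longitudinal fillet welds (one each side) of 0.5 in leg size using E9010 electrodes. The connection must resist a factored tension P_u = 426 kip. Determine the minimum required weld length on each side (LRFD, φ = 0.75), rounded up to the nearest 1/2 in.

E90XX → F_EXX = 90 ksi.
Throat t_e = 0.707 × 0.5 = 0.3535 in.
φr_n = 0.75 × 0.6 × 90 × 0.3535 = 14.32 kip/in.
L_req = P_u / φr_n = 426 / 14.32 = 29.76 in total.
Per side: 29.76 / 2 = 14.88 in.
Round up → use L = 15 in on each side.

L = 15 in on each side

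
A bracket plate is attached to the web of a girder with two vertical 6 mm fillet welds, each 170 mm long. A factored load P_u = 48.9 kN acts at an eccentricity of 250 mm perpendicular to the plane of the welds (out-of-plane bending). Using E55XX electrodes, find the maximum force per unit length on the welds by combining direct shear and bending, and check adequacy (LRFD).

E55XX → F_EXX = 550 MPa.
L_w = 2 × 170 = 340 mm; section modulus (unit throat) S = 2 × L²/6 = 9633 mm².
Direct shear f_v = P/L_w = 48.9×10³/340 = 143.8 N/mm.
Moment M = P × e = 48.9×10³ × 250 = 12225000 N·mm; bending f_b = M/S = 1269 N/mm.
f_max = √(f_v² + f_b²) = √(143.8² + 1269²) = 1277 N/mm.
φr_n = 0.75 × 0.6 × 550 × (0.707 × 6) = 1050 N/mm → NOT adequate.

f_max ≈ 1280 N/mm; NOT adequate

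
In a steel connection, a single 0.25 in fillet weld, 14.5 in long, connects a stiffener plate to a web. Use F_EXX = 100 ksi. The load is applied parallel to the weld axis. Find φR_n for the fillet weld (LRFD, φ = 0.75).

φR_n ≈ 115 kip

Effective throat t_e = 0.707 × 0.25 = 0.1767 in.
Total length L = 14.5 in; A_we = 0.1767 × 14.5 = 2.563 in².
F_nw = 0.6 F_EXX = 0.6 × 100 = 60 ksi.
φR_n = 0.75 × 60 × 2.563 = 115.3 kip.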